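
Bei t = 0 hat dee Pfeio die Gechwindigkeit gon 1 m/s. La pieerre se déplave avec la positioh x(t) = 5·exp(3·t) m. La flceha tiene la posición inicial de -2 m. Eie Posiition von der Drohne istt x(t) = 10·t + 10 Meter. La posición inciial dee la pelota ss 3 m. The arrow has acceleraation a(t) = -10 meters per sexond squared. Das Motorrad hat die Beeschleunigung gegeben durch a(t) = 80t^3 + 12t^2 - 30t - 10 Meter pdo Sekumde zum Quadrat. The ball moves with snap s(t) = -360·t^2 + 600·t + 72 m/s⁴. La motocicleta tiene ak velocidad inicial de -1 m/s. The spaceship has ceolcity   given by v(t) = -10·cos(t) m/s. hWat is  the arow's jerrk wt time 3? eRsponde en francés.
En partant de l'accélération a(t) = -10, nous prenons 1 dérivée. En dérivant l'accélération, nous obtenons le jerk: j(t) = 0. Nous avons le jerk j(t) = 0. En substituant t = 3: j(3) = 0.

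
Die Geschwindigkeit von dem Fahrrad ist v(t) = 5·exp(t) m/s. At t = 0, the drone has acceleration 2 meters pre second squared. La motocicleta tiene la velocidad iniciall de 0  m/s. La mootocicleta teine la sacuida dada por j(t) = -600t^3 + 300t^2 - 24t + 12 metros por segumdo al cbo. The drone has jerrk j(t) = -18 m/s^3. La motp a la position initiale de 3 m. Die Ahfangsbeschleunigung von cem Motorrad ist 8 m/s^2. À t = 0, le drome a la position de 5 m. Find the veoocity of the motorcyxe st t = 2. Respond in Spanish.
Para resolver esto, necesitamos tomar 2 antiderivadas de nuestra ecuación de la sacudida j(t) = -600·t^3 + 300·t^2 - 24·t + 12. Integrando la sacudida y usando la condición inicial a(0) = 8, obtenemos a(t) = -150·t^4 + 100·t^3 - 12·t^2 + 12·t + 8. La integral de la aceleración es la velocidad. Usando v(0) = 0, obtenemos v(t) = t·(-30·t^4 + 25·t^3 - 4·t^2 + 6·t + 8). De la ecuación de la velocidad v(t) = t·(-30·t^4 + 25·t^3 - 4·t^2 + 6·t + 8), sustituimos t = 2 para obtener v = -552.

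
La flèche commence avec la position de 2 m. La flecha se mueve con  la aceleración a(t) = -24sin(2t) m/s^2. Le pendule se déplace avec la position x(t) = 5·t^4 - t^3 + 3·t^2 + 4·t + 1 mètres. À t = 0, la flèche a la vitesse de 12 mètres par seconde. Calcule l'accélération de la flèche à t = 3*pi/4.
Nous avons l'accélération a(t) = -24·sin(2·t). En substituant t = 3*pi/4: a(3*pi/4) = 24.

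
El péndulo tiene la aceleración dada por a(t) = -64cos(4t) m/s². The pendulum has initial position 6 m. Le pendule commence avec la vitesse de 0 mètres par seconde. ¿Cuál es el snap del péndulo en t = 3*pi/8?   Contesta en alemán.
Um dies zu lösen, müssen wir 2 Ableitungen unserer Gleichung für die Beschleunigung a(t) = -64·cos(4·t) nehmen. Die Ableitung von der Beschleunigung ergibt den Ruck: j(t) = 256·sin(4·t). Mit d/dt von j(t) finden wir s(t) = 1024·cos(4·t). Aus der Gleichung für den Snap s(t) = 1024·cos(4·t), setzen wir t = 3*pi/8 ein und erhalten s = 0.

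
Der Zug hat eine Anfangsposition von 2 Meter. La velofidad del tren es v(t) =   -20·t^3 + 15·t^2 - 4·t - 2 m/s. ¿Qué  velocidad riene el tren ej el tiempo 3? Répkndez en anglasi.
We have velocity v(t) = -20·t^3 + 15·t^2 - 4·t - 2. Substituting t = 3: v(3) = -419.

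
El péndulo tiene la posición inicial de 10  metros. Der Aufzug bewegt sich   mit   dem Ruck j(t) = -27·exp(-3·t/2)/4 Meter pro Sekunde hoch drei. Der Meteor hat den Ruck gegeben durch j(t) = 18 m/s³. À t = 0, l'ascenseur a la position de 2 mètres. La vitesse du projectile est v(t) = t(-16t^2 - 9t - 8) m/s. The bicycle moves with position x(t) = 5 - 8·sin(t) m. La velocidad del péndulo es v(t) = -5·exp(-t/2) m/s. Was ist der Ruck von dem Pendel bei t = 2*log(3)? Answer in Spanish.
Partiendo de la velocidad v(t) = -5·exp(-t/2), tomamos 2 derivadas. Tomando d/dt de v(t), encontramos a(t) = 5·exp(-t/2)/2. Derivando la aceleración, obtenemos la sacudida: j(t) = -5·exp(-t/2)/4. Tenemos la sacudida j(t) = -5·exp(-t/2)/4. Sustituyendo t = 2*log(3): j(2*log(3)) = -5/12.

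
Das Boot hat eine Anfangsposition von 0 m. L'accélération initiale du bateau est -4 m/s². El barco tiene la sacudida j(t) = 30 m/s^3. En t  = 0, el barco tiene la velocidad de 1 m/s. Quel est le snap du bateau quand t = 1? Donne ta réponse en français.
Pour résoudre ceci, nous devons prendre 1 dérivée de notre équation du jerk j(t) = 30. En prenant d/dt de j(t), nous trouvons s(t) = 0. Nous avons le snap s(t) = 0. En substituant t = 1: s(1) = 0.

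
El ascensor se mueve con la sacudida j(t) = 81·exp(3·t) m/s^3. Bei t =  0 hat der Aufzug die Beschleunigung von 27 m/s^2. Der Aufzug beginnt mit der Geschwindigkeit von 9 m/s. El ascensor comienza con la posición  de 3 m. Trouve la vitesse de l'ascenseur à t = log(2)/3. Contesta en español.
Para resolver esto, necesitamos tomar 2 integrales de nuestra ecuación de la sacudida j(t) = 81·exp(3·t). La antiderivada de la sacudida, con a(0) = 27, da la aceleración: a(t) = 27·exp(3·t). La integral de la aceleración, con v(0) = 9, da la velocidad: v(t) = 9·exp(3·t). Usando v(t) = 9·exp(3·t) y sustituyendo t = log(2)/3, encontramos v = 18.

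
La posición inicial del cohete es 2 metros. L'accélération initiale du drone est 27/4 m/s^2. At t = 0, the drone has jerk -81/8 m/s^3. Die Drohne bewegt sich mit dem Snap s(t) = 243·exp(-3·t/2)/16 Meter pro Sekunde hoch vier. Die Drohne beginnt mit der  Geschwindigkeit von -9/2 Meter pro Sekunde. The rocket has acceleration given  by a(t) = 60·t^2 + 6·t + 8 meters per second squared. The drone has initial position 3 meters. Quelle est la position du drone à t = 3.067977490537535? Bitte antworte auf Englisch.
We need to integrate our snap equation s(t) = 243·exp(-3·t/2)/16 4 times. The antiderivative of snap, with j(0) = -81/8, gives jerk: j(t) = -81·exp(-3·t/2)/8. Integrating jerk and using the initial condition a(0) = 27/4, we get a(t) = 27·exp(-3·t/2)/4. The antiderivative of acceleration is velocity. Using v(0) = -9/2, we get v(t) = -9·exp(-3·t/2)/2. The integral of velocity is position. Using x(0) = 3, we get x(t) = 3·exp(-3·t/2). From the given position equation x(t) = 3·exp(-3·t/2), we substitute t = 3.067977490537535 to get x = 0.0300962726494845.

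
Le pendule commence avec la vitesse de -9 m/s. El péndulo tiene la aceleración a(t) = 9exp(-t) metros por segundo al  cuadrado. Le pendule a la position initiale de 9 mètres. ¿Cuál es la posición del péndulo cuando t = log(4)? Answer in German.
Um dies zu lösen, müssen wir 2 Stammfunktionen unserer Gleichung für die Beschleunigung a(t) = 9·exp(-t) finden. Das Integral von der Beschleunigung ist die Geschwindigkeit. Mit v(0) = -9 erhalten wir v(t) = -9·exp(-t). Die Stammfunktion von der Geschwindigkeit ist die Position. Mit x(0) = 9 erhalten wir x(t) = 9·exp(-t). Wir haben die Position x(t) = 9·exp(-t). Durch Einsetzen von t = log(4): x(log(4)) = 9/4.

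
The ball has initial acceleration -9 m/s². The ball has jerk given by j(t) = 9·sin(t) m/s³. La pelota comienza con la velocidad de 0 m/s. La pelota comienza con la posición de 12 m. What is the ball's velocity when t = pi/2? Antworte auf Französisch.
En partant du jerk j(t) = 9·sin(t), nous prenons 2 primitives. En intégrant le jerk et en utilisant la condition initiale a(0) = -9, nous obtenons a(t) = -9·cos(t). En prenant ∫a(t)dt et en appliquant v(0) = 0, nous trouvons v(t) = -9·sin(t). En utilisant v(t) = -9·sin(t) et en substituant t = pi/2, nous trouvons v = -9.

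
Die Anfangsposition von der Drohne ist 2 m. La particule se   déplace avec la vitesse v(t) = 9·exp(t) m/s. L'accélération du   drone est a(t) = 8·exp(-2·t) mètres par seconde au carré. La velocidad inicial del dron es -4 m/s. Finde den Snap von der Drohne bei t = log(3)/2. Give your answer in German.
Um dies zu lösen, müssen wir 2 Ableitungen unserer Gleichung für die Beschleunigung a(t) = 8·exp(-2·t) nehmen. Die Ableitung von der Beschleunigung ergibt den Ruck: j(t) = -16·exp(-2·t). Mit d/dt von j(t) finden wir s(t) = 32·exp(-2·t). Mit s(t) = 32·exp(-2·t) und Einsetzen von t = log(3)/2, finden wir s = 32/3.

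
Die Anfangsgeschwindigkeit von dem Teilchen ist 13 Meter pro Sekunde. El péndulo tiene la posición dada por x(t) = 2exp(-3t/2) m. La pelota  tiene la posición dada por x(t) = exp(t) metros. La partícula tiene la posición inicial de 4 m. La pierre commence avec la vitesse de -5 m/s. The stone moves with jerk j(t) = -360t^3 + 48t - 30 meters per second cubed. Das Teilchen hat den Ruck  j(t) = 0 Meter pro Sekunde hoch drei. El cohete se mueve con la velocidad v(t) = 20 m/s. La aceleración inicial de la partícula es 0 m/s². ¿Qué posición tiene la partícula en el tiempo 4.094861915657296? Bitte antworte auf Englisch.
To find the answer, we compute 3 antiderivatives of j(t) = 0. Finding the integral of j(t) and using a(0) = 0: a(t) = 0. The integral of acceleration is velocity. Using v(0) = 13, we get v(t) = 13. Finding the integral of v(t) and using x(0) = 4: x(t) = 13·t + 4. We have position x(t) = 13·t + 4. Substituting t = 4.094861915657296: x(4.094861915657296) = 57.2332049035448.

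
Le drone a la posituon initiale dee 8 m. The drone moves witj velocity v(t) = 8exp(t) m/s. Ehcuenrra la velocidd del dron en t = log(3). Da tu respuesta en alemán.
Aus der Gleichung für die Geschwindigkeit v(t) = 8·exp(t), setzen wir t = log(3) ein und erhalten v = 24.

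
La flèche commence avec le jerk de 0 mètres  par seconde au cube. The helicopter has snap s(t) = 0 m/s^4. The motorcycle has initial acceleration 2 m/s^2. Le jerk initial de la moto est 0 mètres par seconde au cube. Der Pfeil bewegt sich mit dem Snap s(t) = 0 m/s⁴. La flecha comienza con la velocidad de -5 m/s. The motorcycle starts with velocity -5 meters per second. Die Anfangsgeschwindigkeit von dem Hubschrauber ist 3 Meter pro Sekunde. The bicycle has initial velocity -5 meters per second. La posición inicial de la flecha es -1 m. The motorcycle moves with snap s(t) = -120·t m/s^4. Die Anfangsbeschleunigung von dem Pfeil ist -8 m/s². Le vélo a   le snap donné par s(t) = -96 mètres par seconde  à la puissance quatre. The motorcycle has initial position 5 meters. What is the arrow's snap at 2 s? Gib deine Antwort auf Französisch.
En utilisant s(t) = 0 et en substituant t = 2, nous trouvons s = 0.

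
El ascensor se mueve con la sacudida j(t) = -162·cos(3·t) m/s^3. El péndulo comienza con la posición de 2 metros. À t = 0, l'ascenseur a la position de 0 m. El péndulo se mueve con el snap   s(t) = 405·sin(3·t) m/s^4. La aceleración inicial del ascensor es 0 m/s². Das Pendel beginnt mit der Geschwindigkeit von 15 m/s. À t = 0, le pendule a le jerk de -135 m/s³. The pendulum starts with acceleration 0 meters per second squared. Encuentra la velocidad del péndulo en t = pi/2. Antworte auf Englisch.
To find the answer, we compute 3 integrals of s(t) = 405·sin(3·t). The antiderivative of snap is jerk. Using j(0) = -135, we get j(t) = -135·cos(3·t). Finding the antiderivative of j(t) and using a(0) = 0: a(t) = -45·sin(3·t). Taking ∫a(t)dt and applying v(0) = 15, we find v(t) = 15·cos(3·t). We have velocity v(t) = 15·cos(3·t). Substituting t = pi/2: v(pi/2) = 0.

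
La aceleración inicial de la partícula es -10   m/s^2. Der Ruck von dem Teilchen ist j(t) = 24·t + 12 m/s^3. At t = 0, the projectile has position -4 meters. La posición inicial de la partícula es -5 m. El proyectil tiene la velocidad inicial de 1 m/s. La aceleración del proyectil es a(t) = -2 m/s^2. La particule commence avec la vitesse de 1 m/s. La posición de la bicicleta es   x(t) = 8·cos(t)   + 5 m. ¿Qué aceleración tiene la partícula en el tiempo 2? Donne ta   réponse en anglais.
To find the answer, we compute 1 integral of j(t) = 24·t + 12. Finding the integral of j(t) and using a(0) = -10: a(t) = 12·t^2 + 12·t - 10. From the given acceleration equation a(t) = 12·t^2 + 12·t - 10, we substitute t = 2 to get a = 62.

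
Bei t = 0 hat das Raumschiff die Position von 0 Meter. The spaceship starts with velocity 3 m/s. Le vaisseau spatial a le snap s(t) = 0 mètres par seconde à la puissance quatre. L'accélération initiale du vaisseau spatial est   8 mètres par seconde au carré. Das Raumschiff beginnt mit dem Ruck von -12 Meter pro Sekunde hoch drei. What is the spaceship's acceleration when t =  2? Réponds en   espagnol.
Debemos encontrar la antiderivada de nuestra ecuación del snap s(t) = 0 2 veces. La integral del snap es la sacudida. Usando j(0) = -12, obtenemos j(t) = -12. La antiderivada de la sacudida, con a(0) = 8, da la aceleración: a(t) = 8 - 12·t. Tenemos la aceleración a(t) = 8 - 12·t. Sustituyendo t = 2: a(2) = -16.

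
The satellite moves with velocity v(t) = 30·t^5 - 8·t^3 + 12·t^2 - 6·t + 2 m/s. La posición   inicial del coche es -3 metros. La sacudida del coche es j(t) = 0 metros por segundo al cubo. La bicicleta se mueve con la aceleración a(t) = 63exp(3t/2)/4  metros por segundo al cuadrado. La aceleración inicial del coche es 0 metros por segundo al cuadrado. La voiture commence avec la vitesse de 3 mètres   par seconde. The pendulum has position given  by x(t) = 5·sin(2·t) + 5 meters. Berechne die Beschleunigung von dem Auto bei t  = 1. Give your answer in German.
Ausgehend von dem Ruck j(t) = 0, nehmen wir 1 Stammfunktion. Mit ∫j(t)dt und Anwendung von a(0) = 0, finden wir a(t) = 0. Aus der Gleichung für die Beschleunigung a(t) = 0, setzen wir t = 1 ein und erhalten a = 0.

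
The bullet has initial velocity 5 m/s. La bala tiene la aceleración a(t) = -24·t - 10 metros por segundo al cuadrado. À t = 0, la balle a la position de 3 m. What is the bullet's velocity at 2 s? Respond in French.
Pour résoudre ceci, nous devons prendre 1 primitive de notre équation de l'accélération a(t) = -24·t - 10. En intégrant l'accélération et en utilisant la condition initiale v(0) = 5, nous obtenons v(t) = -12·t^2 - 10·t + 5. De l'équation de la vitesse v(t) = -12·t^2 - 10·t + 5, nous substituons t = 2 pour obtenir v = -63.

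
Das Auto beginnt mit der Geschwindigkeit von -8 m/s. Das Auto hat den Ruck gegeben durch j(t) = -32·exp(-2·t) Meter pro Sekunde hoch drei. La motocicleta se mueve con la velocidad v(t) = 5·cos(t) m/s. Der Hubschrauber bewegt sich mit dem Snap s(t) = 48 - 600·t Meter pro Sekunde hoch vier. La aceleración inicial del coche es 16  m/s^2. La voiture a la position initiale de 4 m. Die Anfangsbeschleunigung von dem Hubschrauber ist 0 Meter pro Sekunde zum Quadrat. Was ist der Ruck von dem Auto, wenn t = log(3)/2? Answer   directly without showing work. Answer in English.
The answer is -32/3.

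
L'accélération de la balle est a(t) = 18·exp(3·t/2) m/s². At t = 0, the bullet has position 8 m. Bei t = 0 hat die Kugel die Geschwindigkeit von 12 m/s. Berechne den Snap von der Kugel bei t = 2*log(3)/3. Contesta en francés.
En partant de l'accélération a(t) = 18·exp(3·t/2), nous prenons 2 dérivées. La dérivée de l'accélération donne le jerk: j(t) = 27·exp(3·t/2). En dérivant le jerk, nous obtenons le snap: s(t) = 81·exp(3·t/2)/2. Nous avons le snap s(t) = 81·exp(3·t/2)/2. En substituant t = 2*log(3)/3: s(2*log(3)/3) = 243/2.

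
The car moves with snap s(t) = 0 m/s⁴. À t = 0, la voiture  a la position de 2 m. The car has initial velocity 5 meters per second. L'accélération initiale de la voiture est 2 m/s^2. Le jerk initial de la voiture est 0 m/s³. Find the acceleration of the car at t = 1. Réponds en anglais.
To find the answer, we compute 2 integrals of s(t) = 0. The integral of snap, with j(0) = 0, gives jerk: j(t) = 0. Taking ∫j(t)dt and applying a(0) = 2, we find a(t) = 2. Using a(t) = 2 and substituting t = 1, we find a = 2.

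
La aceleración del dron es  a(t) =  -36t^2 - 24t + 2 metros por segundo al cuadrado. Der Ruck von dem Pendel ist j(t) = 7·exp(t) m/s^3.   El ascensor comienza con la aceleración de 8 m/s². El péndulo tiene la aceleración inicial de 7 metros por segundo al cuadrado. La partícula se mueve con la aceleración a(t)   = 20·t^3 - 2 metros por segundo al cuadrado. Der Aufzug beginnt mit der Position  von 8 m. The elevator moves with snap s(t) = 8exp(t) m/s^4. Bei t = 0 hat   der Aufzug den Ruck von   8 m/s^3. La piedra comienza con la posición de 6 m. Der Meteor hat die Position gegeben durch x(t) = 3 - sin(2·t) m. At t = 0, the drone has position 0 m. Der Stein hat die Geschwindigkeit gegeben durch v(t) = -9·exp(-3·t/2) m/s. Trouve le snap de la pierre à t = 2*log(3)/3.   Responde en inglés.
To solve this, we need to take 3 derivatives of our velocity equation v(t) = -9·exp(-3·t/2). Differentiating velocity, we get acceleration: a(t) = 27·exp(-3·t/2)/2. The derivative of acceleration gives jerk: j(t) = -81·exp(-3·t/2)/4. The derivative of jerk gives snap: s(t) = 243·exp(-3·t/2)/8. From the given snap equation s(t) = 243·exp(-3·t/2)/8, we substitute t = 2*log(3)/3 to get s = 81/8.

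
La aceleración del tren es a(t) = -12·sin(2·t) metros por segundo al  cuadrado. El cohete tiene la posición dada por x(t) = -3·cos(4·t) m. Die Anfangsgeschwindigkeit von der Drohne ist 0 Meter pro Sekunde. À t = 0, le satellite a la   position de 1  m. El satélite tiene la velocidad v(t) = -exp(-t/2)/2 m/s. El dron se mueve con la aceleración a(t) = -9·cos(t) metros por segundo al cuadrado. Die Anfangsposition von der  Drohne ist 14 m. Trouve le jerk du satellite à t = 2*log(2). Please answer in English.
To solve this, we need to take 2 derivatives of our velocity equation v(t) = -exp(-t/2)/2. Taking d/dt of v(t), we find a(t) = exp(-t/2)/4. Differentiating acceleration, we get jerk: j(t) = -exp(-t/2)/8. We have jerk j(t) = -exp(-t/2)/8. Substituting t = 2*log(2): j(2*log(2)) = -1/16.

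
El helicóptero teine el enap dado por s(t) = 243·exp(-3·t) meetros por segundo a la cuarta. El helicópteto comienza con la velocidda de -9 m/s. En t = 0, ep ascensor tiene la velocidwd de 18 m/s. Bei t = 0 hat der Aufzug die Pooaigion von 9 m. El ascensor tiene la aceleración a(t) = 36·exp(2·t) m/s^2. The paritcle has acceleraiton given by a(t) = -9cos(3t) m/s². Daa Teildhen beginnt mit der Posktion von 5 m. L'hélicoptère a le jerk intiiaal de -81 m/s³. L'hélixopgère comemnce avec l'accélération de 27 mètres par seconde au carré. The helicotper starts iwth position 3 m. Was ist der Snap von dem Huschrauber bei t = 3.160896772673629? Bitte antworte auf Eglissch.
From the given snap equation s(t) = 243·exp(-3·t), we substitute t = 3.160896772673629 to get s = 0.0185065811063131.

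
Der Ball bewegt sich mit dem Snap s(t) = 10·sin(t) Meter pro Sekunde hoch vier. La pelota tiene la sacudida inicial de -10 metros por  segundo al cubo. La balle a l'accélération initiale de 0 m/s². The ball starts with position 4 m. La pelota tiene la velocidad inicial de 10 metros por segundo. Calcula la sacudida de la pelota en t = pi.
Debemos encontrar la antiderivada de nuestra ecuación del snap s(t) = 10·sin(t) 1 vez. La integral del snap, con j(0) = -10, da la sacudida: j(t) = -10·cos(t). Usando j(t) = -10·cos(t) y sustituyendo t = pi, encontramos j = 10.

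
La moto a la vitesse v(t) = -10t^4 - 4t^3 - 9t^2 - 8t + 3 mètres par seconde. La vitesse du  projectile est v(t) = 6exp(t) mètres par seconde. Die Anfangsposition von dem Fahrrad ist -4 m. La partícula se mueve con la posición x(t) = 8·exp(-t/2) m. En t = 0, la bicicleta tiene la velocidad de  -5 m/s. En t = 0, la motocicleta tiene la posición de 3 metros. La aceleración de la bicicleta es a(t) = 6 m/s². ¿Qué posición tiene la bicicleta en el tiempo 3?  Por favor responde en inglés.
To find the answer, we compute 2 integrals of a(t) = 6. The integral of acceleration, with v(0) = -5, gives velocity: v(t) = 6·t - 5. Integrating velocity and using the initial condition x(0) = -4, we get x(t) = 3·t^2 - 5·t - 4. From the given position equation x(t) = 3·t^2 - 5·t - 4, we substitute t = 3 to get x = 8.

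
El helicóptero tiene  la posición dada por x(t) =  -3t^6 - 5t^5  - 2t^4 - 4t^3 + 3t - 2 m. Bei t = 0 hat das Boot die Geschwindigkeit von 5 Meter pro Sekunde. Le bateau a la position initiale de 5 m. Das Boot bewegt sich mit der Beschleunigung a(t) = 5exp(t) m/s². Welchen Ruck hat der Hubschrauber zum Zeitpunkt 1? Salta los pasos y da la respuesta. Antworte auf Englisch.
The answer is -732.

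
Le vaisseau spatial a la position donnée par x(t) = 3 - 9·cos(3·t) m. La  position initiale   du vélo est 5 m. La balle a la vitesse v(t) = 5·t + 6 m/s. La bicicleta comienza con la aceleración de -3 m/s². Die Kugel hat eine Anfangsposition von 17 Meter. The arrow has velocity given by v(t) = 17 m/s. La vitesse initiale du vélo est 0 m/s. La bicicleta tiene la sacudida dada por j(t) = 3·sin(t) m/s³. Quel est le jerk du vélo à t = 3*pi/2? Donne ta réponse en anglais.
We have jerk j(t) = 3·sin(t). Substituting t = 3*pi/2: j(3*pi/2) = -3.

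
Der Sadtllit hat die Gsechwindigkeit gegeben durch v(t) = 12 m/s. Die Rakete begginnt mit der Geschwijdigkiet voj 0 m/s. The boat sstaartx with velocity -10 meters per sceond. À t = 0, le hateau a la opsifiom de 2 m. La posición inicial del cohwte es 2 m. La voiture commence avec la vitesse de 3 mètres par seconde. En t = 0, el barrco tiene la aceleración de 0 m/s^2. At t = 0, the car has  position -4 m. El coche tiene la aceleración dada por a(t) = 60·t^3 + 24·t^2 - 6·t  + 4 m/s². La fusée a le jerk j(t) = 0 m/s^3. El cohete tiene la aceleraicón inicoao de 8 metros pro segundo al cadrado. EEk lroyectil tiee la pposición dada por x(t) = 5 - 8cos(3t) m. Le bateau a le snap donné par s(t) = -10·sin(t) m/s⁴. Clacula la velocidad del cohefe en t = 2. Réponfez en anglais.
We need to integrate our jerk equation j(t) = 0 2 times. The antiderivative of jerk is acceleration. Using a(0) = 8, we get a(t) = 8. The integral of acceleration, with v(0) = 0, gives velocity: v(t) = 8·t. Using v(t) = 8·t and substituting t = 2, we find v = 16.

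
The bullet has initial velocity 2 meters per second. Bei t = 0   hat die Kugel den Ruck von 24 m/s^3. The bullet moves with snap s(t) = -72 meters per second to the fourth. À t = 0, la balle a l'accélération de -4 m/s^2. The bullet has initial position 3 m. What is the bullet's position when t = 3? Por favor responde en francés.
Nous devons intégrer notre équation du snap s(t) = -72 4 fois. La primitive du snap est le jerk. En utilisant j(0) = 24, nous obtenons j(t) = 24 - 72·t. La primitive du jerk est l'accélération. En utilisant a(0) = -4, nous obtenons a(t) = -36·t^2 + 24·t - 4. En prenant ∫a(t)dt et en appliquant v(0) = 2, nous trouvons v(t) = -12·t^3 + 12·t^2 - 4·t + 2. En prenant ∫v(t)dt et en appliquant x(0) = 3, nous trouvons x(t) = -3·t^4 + 4·t^3 - 2·t^2 + 2·t + 3. Nous avons la position x(t) = -3·t^4 + 4·t^3 - 2·t^2 + 2·t + 3. En substituant t = 3: x(3) = -144.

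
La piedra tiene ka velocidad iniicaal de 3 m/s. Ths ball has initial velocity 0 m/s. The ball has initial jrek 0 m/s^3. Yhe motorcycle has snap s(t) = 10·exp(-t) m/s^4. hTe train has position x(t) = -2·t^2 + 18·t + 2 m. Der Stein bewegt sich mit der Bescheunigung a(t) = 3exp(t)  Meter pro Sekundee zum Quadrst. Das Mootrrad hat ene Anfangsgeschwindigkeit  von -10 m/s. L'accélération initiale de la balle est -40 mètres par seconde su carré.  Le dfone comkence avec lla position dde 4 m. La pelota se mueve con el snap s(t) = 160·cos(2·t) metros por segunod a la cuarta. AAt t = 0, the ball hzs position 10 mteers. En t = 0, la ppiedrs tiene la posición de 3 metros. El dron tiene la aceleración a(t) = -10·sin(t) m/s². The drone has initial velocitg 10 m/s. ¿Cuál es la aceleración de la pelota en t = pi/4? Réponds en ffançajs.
En partant du snap s(t) = 160·cos(2·t), nous prenons 2 intégrales. L'intégrale du snap est le jerk. En utilisant j(0) = 0, nous obtenons j(t) = 80·sin(2·t). L'intégrale du jerk, avec a(0) = -40, donne l'accélération: a(t) = -40·cos(2·t). De l'équation de l'accélération a(t) = -40·cos(2·t), nous substituons t = pi/4 pour obtenir a = 0.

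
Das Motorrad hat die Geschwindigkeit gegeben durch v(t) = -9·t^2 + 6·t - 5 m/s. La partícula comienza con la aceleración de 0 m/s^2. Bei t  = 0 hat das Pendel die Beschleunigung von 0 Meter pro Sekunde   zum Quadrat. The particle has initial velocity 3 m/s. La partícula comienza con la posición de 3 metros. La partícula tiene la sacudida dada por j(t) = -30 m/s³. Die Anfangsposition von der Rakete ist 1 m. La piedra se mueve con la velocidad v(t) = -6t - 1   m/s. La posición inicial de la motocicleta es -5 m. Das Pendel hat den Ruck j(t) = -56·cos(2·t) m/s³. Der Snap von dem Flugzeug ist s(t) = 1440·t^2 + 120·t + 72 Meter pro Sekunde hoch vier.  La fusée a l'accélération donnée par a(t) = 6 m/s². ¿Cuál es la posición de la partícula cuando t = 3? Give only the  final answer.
La respuesta es -123.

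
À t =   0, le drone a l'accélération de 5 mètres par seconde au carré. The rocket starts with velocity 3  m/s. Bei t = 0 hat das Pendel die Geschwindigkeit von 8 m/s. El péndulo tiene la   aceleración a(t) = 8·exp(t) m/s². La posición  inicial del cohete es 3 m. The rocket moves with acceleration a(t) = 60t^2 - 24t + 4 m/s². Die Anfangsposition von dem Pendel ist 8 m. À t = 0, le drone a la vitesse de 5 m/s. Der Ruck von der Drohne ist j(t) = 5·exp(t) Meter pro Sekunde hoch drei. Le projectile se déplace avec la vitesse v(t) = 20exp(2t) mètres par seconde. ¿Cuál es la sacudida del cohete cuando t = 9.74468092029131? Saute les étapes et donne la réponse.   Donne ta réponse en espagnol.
En t = 9.74468092029131, j = 1145.36171043496.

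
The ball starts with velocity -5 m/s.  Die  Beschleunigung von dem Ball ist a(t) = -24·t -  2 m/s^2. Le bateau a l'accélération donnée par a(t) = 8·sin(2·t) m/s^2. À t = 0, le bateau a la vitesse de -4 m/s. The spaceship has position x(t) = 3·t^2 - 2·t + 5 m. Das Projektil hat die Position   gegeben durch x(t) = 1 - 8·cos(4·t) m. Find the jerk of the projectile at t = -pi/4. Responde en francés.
En partant de la position x(t) = 1 - 8·cos(4·t), nous prenons 3 dérivées. La dérivée de la position donne la vitesse: v(t) = 32·sin(4·t). La dérivée de la vitesse donne l'accélération: a(t) = 128·cos(4·t). La dérivée de l'accélération donne le jerk: j(t) = -512·sin(4·t). En utilisant j(t) = -512·sin(4·t) et en substituant t = -pi/4, nous trouvons j = 0.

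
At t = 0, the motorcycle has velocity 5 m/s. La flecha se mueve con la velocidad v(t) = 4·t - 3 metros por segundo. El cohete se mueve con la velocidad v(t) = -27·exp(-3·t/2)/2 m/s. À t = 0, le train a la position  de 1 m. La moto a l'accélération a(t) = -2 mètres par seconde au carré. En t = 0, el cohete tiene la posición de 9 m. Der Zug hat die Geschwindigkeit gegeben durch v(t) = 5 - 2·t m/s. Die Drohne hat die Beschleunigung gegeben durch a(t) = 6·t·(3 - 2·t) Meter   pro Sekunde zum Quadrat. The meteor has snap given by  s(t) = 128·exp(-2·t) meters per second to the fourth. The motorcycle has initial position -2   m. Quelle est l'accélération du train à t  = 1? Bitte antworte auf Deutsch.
Ausgehend von der Geschwindigkeit v(t) = 5 - 2·t, nehmen wir 1 Ableitung. Durch Ableiten von der Geschwindigkeit erhalten wir die Beschleunigung: a(t) = -2. Mit a(t) = -2 und Einsetzen von t = 1, finden wir a = -2.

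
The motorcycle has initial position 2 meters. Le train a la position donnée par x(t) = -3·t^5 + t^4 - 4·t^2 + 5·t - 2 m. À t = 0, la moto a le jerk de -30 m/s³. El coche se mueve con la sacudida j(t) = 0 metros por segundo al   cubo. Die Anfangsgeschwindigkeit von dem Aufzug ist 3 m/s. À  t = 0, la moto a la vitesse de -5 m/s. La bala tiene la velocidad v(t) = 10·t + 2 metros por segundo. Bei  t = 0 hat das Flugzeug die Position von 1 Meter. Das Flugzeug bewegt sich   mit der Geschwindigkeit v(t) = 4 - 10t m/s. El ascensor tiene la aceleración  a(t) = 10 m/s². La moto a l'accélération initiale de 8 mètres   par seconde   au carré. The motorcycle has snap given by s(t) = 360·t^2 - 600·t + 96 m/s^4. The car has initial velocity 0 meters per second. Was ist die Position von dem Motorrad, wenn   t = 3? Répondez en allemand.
Wir müssen unsere Gleichung für den Snap s(t) = 360·t^2 - 600·t + 96 4-mal integrieren. Das Integral von dem Snap ist der Ruck. Mit j(0) = -30 erhalten wir j(t) = 120·t^3 - 300·t^2 + 96·t - 30. Durch Integration von dem Ruck und Verwendung der Anfangsbedingung a(0) = 8, erhalten wir a(t) = 30·t^4 - 100·t^3 + 48·t^2 - 30·t + 8. Die Stammfunktion von der Beschleunigung ist die Geschwindigkeit. Mit v(0) = -5 erhalten wir v(t) = 6·t^5 - 25·t^4 + 16·t^3 - 15·t^2 + 8·t - 5. Durch Integration von der Geschwindigkeit und Verwendung der Anfangsbedingung x(0) = 2, erhalten wir x(t) = t^6 - 5·t^5 + 4·t^4 - 5·t^3 + 4·t^2 - 5·t + 2. Aus der Gleichung für die Position x(t) = t^6 - 5·t^5 + 4·t^4 - 5·t^3 + 4·t^2 - 5·t + 2, setzen wir t = 3 ein und erhalten x = -274.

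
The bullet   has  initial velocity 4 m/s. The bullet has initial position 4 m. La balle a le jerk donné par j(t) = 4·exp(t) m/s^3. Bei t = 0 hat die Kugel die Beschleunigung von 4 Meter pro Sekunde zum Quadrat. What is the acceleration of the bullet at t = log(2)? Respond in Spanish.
Necesitamos integrar nuestra ecuación de la sacudida j(t) = 4·exp(t) 1 vez. La antiderivada de la sacudida, con a(0) = 4, da la aceleración: a(t) = 4·exp(t). Usando a(t) = 4·exp(t) y sustituyendo t = log(2), encontramos a = 8.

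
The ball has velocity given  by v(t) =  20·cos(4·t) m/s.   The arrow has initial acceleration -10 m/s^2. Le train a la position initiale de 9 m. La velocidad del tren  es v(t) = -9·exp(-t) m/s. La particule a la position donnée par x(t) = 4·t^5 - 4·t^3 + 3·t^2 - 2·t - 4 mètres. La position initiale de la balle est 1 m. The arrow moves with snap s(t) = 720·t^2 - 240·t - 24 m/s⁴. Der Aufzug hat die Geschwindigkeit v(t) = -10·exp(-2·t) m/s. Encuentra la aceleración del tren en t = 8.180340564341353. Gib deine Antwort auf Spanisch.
Partiendo de la velocidad v(t) = -9·exp(-t), tomamos 1 derivada. Derivando la velocidad, obtenemos la aceleración: a(t) = 9·exp(-t). De la ecuación de la aceleración a(t) = 9·exp(-t), sustituimos t = 8.180340564341353 para obtener a = 0.00252095876628446.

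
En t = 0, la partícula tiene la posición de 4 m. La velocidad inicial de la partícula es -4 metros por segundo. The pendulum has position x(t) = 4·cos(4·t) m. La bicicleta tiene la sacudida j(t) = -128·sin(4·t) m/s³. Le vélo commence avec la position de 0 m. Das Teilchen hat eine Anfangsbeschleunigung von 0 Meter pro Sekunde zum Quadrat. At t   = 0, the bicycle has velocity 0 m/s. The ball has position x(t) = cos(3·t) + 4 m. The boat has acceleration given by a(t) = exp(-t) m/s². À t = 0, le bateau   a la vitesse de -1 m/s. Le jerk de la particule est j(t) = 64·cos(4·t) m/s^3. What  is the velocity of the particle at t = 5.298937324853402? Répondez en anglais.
To solve this, we need to take 2 integrals of our jerk equation j(t) = 64·cos(4·t). The antiderivative of jerk is acceleration. Using a(0) = 0, we get a(t) = 16·sin(4·t). Finding the antiderivative of a(t) and using v(0) = -4: v(t) = -4·cos(4·t). From the given velocity equation v(t) = -4·cos(4·t), we substitute t = 5.298937324853402 to get v = 2.79999872730920.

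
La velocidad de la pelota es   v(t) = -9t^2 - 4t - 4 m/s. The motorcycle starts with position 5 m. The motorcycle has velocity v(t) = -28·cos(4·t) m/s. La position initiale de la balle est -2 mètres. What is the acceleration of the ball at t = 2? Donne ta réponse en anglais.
We must differentiate our velocity equation v(t) = -9·t^2 - 4·t - 4 1 time. Taking d/dt of v(t), we find a(t) = -18·t - 4. From the given acceleration equation a(t) = -18·t - 4, we substitute t = 2 to get a = -40.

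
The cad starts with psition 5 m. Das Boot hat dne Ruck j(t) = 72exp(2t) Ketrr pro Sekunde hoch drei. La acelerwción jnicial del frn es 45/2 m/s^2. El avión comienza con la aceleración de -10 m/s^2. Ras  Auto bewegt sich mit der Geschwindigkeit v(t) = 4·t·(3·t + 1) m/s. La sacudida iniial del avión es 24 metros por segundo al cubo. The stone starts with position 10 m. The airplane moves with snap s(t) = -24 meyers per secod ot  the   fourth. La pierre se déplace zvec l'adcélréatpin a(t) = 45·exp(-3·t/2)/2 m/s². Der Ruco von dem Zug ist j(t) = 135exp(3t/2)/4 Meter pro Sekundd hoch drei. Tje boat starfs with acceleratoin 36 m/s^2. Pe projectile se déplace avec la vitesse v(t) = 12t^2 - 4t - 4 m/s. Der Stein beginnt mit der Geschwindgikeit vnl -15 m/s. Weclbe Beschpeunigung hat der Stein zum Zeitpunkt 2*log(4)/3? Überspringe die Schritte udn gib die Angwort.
a(2*log(4)/3) = 45/8.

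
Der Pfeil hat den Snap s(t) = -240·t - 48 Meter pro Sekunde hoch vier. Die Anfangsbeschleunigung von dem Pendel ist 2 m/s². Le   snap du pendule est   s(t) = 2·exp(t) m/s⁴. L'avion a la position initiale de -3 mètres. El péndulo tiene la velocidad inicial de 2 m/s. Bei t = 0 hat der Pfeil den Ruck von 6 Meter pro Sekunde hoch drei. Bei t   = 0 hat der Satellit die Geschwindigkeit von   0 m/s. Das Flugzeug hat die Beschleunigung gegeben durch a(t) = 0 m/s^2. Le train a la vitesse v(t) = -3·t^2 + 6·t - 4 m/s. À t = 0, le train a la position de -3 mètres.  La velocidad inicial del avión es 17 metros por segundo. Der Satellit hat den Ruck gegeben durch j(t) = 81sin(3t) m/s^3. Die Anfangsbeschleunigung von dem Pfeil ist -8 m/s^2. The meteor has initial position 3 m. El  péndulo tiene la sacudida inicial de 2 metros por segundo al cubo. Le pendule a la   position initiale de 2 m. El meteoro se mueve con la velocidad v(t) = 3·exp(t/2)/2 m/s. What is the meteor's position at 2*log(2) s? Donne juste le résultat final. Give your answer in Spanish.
La respuesta es 6.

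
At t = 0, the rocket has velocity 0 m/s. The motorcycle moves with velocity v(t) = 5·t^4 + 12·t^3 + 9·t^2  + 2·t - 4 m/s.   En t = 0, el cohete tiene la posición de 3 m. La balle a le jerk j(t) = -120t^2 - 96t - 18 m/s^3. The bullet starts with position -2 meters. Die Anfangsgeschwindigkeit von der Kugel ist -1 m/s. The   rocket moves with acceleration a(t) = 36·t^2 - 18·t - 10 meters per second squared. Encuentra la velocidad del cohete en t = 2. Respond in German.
Ausgehend von der Beschleunigung a(t) = 36·t^2 - 18·t - 10, nehmen wir 1 Stammfunktion. Das Integral von der Beschleunigung, mit v(0) = 0, ergibt die Geschwindigkeit: v(t) = t·(12·t^2 - 9·t - 10). Aus der Gleichung für die Geschwindigkeit v(t) = t·(12·t^2 - 9·t - 10), setzen wir t = 2 ein und erhalten v = 40.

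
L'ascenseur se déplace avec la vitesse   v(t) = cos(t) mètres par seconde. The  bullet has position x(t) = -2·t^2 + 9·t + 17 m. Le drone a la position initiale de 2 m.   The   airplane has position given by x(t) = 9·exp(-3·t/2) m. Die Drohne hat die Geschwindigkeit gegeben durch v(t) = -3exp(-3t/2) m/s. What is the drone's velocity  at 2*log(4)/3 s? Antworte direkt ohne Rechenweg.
At t = 2*log(4)/3, v = -3/4.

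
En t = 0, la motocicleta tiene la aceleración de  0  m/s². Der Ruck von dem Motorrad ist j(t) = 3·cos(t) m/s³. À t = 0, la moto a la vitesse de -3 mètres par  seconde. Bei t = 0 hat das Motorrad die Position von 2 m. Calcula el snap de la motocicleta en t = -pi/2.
Debemos derivar nuestra ecuación de la sacudida j(t) = 3·cos(t) 1 vez. Tomando d/dt de j(t), encontramos s(t) = -3·sin(t). Usando s(t) = -3·sin(t) y sustituyendo t = -pi/2, encontramos s = 3.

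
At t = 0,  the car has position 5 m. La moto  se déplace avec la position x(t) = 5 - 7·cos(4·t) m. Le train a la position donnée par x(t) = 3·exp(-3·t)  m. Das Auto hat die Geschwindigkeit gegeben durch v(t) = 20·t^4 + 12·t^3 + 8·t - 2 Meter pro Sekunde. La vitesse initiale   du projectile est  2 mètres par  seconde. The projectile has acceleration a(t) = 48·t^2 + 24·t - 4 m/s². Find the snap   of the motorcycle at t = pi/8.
We must differentiate our position equation x(t) = 5 - 7·cos(4·t) 4 times. Taking d/dt of x(t), we find v(t) = 28·sin(4·t). Differentiating velocity, we get acceleration: a(t) = 112·cos(4·t). Taking d/dt of a(t), we find j(t) = -448·sin(4·t). Differentiating jerk, we get snap: s(t) = -1792·cos(4·t). Using s(t) = -1792·cos(4·t) and substituting t = pi/8, we find s = 0.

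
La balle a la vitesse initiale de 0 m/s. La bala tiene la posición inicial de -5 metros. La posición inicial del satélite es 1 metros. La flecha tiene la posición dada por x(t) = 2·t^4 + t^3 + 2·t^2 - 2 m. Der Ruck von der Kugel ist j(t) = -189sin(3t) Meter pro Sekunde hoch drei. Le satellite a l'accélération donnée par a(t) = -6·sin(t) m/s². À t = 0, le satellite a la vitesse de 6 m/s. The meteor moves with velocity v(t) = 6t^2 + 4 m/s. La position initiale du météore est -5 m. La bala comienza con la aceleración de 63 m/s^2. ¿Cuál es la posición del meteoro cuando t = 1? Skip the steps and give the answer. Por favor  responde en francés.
À t = 1, x = 1.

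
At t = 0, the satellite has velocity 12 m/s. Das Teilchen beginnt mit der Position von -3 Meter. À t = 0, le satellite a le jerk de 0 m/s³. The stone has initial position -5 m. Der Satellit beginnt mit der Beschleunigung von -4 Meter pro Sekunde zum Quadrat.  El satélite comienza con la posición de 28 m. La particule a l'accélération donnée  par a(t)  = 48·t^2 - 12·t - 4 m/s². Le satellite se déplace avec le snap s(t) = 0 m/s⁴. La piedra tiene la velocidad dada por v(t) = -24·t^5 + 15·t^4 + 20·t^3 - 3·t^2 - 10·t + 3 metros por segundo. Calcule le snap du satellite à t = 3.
En utilisant s(t) = 0 et en substituant t = 3, nous trouvons s = 0.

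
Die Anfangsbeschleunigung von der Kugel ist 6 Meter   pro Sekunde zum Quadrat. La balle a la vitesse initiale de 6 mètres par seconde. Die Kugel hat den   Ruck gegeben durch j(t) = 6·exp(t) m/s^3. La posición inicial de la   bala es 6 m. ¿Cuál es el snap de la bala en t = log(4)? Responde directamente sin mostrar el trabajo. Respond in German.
Der Snap bei t = log(4) ist s = 24.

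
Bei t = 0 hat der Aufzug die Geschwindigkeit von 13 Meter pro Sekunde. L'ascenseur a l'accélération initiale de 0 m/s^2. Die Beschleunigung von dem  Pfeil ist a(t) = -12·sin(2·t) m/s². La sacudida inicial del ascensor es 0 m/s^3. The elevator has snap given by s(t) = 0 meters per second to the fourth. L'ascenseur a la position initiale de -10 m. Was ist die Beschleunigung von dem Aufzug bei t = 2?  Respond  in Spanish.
Para resolver esto, necesitamos tomar 2 integrales de nuestra ecuación del snap s(t) = 0. Integrando el snap y usando la condición inicial j(0) = 0, obtenemos j(t) = 0. Tomando ∫j(t)dt y aplicando a(0) = 0, encontramos a(t) = 0. De la ecuación de la aceleración a(t) = 0, sustituimos t = 2 para obtener a = 0.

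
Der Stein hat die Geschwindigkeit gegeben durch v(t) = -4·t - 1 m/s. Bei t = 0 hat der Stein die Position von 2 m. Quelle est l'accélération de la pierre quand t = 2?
Nous devons dériver notre équation de la vitesse v(t) = -4·t - 1 1 fois. En dérivant la vitesse, nous obtenons l'accélération: a(t) = -4. En utilisant a(t) = -4 et en substituant t = 2, nous trouvons a = -4.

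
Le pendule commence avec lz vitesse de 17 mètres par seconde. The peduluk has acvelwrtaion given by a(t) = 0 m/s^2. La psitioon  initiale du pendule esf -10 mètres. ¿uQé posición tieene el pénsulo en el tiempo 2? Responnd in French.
Pour résoudre ceci, nous devons prendre 2 primitives de notre équation de l'accélération a(t) = 0. La primitive de l'accélération, avec v(0) = 17, donne la vitesse: v(t) = 17. En intégrant la vitesse et en utilisant la condition initiale x(0) = -10, nous obtenons x(t) = 17·t - 10. En utilisant x(t) = 17·t - 10 et en substituant t = 2, nous trouvons x = 24.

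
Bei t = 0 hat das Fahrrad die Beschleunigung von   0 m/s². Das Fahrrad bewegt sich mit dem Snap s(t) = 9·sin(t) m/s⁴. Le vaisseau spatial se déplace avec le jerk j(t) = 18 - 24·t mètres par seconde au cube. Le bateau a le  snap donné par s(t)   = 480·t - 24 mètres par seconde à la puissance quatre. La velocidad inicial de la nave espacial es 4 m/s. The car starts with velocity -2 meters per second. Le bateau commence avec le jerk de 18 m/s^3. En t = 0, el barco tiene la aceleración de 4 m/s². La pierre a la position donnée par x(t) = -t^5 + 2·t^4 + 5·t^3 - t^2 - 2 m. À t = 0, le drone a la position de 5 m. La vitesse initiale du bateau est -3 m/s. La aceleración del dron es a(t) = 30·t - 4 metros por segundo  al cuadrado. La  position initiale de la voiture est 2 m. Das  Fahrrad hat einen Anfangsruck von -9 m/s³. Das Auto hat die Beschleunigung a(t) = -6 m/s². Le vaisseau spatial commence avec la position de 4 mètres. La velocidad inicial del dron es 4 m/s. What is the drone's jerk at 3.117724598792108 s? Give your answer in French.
Pour résoudre ceci, nous devons prendre 1 dérivée de notre équation de l'accélération a(t) = 30·t - 4. La dérivée de l'accélération donne le jerk: j(t) = 30. En utilisant j(t) = 30 et en substituant t = 3.117724598792108, nous trouvons j = 30.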